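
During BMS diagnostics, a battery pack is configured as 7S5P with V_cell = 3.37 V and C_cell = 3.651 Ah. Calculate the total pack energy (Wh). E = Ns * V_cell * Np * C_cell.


V_pack = 7 * 3.37 = 23.59 V
C_pack = 5 * 3.651 = 18.255 Ah
E = V_pack * C_pack = 23.59 * 18.255 = 430.6 Wh

430.6 Wh


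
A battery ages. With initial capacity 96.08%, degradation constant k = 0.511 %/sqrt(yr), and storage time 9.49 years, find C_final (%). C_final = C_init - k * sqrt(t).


sqrt(t) = sqrt(9.49) = 3.0806
C_final = 96.08 - 0.511 * 3.0806 = 94.51%

94.51%


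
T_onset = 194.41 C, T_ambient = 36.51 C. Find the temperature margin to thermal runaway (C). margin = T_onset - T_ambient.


Safety margin = 194.41 C - 36.51 C = 157.9 C

157.9 C


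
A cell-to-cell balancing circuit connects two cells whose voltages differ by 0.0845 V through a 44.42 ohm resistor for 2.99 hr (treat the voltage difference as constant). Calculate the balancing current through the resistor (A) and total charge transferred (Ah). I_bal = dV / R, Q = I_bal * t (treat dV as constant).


I_bal = dV / R = 0.0845 / 44.42 = 0.0019023 A
Q = I_bal * t = 0.0019023 * 2.99 = 0.005688 Ah

I=0.0019023 A, Q=0.005688 Ah


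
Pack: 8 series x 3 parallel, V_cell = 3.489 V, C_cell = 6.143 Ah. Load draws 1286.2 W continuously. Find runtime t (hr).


Step 1: E_pack = Ns * V_cell * Np * C_cell = 8 * 3.489 * 3 * 6.143 = 514.39 Wh
Step 2: t = E_pack / P = 514.39 / 1286.2 = 0.3999 hr

0.3999 hr


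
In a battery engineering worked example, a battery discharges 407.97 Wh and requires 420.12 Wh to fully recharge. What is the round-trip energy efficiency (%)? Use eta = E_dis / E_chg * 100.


Round-trip efficiency = 407.97/420.12 * 100% = 97.11%

97.11%


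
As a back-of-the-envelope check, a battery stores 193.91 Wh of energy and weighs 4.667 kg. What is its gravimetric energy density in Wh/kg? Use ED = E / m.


ED = E / m = 193.91 / 4.667 = 41.55 Wh/kg

41.55 Wh/kg


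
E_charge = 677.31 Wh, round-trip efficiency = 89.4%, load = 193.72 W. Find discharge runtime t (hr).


Step 1: E_discharge = eta/100 * E_charge = 89.4/100 * 677.31 = 605.52 Wh
Step 2: t = E_discharge / P = 605.52 / 193.72 = 3.126 hr

3.126 hr


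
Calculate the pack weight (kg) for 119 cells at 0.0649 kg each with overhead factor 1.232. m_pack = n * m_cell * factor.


Cell mass sum = 119 * 0.0649 = 7.7231 kg
With overhead 1.232: m_pack = 7.7231 * 1.232 = 9.515 kg

9.515 kg


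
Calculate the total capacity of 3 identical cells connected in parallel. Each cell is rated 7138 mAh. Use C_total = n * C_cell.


Convert: C_cell = 7138 mAh = 7.138 Ah
C_total = 3 * 7.138 = 21.414 Ah

21.414 Ah


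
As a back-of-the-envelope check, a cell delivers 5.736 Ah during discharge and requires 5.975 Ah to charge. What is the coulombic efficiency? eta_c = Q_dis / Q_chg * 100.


eta_c = Q_dis / Q_chg * 100 = 5.736 / 5.975 * 100 = 96.00%

96.00%


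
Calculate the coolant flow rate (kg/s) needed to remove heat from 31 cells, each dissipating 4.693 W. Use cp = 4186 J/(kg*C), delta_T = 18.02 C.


Step 1: Total heat Q = 31 * 4.693 W = 145.48 W
Step 2: denom = cp * dT = 4186 * 18.02 = 75432
Step 3: m_dot = 145.48 / 75432 = 0.001929 kg/s

0.001929 kg/s


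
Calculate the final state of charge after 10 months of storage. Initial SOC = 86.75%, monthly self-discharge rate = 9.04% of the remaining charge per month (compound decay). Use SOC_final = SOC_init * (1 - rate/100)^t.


decay = (1 - 9.04/100)^10 = 0.38771
SOC_final = 86.75 * 0.38771 = 33.63%

33.63%


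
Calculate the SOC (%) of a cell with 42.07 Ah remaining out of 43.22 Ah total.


SOC = (remaining / total) * 100 = (42.07 / 43.22) * 100 = 97.34%

97.34%


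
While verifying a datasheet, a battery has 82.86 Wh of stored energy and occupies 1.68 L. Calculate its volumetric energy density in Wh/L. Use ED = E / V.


Volumetric ED = 82.86 Wh / 1.68 L = 49.32 Wh/L

49.32 Wh/L


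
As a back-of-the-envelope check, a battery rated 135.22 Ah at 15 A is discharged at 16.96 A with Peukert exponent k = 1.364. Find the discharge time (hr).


t_rated = C / I_rated = 135.22 / 15 = 9.0147 hr
(I_rated/I)^k = (0.88443)^1.364 = 0.84576
t = t_rated * (I_rated/I)^k = 9.0147 * 0.84576 = 7.624 hr

7.624 hr


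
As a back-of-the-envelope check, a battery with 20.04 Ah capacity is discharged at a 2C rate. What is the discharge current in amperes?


At 2C: I = 2 * 20.04 Ah = 40.08 A

40.08 A


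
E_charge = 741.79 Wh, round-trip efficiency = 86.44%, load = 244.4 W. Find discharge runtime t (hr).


Step 1: E_discharge = eta/100 * E_charge = 86.44/100 * 741.79 = 641.2 Wh
Step 2: t = E_discharge / P = 641.2 / 244.4 = 2.624 hr

2.624 hr


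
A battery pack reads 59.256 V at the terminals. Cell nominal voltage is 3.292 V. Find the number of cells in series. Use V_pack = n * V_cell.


n = V_pack / V_cell = 59.256 / 3.292 = 18

18


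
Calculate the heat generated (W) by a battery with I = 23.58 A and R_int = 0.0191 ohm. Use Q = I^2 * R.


Q = I^2 * R = 23.58^2 * 0.0191 = 10.62 W

10.62 W


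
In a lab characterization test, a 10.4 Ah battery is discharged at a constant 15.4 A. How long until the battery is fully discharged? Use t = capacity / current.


t = capacity / current = 10.4 / 15.4 = 0.6753 hr

0.6753 hr


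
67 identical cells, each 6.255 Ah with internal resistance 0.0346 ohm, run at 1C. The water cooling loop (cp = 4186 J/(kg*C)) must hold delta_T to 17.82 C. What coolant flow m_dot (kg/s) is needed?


Step 1: I = 1 * 6.255 = 6.255 A
Step 2: Q_cell = I^2 * R = 6.255^2 * 0.0346 = 1.3537 W
Step 3: Q_total = 67 * 1.3537 = 90.698 W
Step 4: m_dot = Q_total / (cp * dT) = 90.698 / (4186 * 17.82) = 0.001216 kg/s

0.001216 kg/s


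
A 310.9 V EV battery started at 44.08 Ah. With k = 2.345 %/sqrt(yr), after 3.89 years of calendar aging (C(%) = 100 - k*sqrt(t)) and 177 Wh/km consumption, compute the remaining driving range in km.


Step 1: capacity retention = 100 - 2.345 * sqrt(3.89) = 100 - 2.345 * 1.9723 = 95.375%
Step 2: C_now = 44.08 * 95.375/100 = 42.041 Ah
Step 3: E_pack = V * C_now = 310.9 * 42.041 = 13071 Wh
Step 4: range = E_pack / consumption = 13071 / 177 = 73.85 km

73.85 km


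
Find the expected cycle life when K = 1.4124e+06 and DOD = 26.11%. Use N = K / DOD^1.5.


Step 1: DOD^1.5 = 26.11^1.5 = 133.42
Step 2: N = 1.4124e+06 / 133.42 = 10590 cycles

10590 cycles


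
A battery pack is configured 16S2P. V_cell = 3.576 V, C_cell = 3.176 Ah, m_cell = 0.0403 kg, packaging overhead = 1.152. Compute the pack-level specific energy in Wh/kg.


Step 1: V_pack = 16 * 3.576 = 57.216 V
Step 2: C_pack = 2 * 3.176 = 6.352 Ah
Step 3: E_pack = V_pack * C_pack = 57.216 * 6.352 = 363.44 Wh
Step 4: m_pack = 16 * 2 * 0.0403 * 1.152 = 1.4856 kg
Step 5: ED = E_pack / m_pack = 363.44 / 1.4856 = 244.6 Wh/kg

244.6 Wh/kg


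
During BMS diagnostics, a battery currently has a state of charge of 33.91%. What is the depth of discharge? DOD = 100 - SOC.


DOD = 100 - SOC = 100 - 33.91 = 66.09%

66.09%


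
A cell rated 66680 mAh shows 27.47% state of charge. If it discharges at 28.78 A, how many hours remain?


Convert: C_total = 66680 mAh = 66.68 Ah
Step 1: remaining = SOC/100 * C_total = 27.47/100 * 66.68 = 18.317 Ah
Step 2: t = remaining / I = 18.317 / 28.78 = 0.6364 hr

0.6364 hr


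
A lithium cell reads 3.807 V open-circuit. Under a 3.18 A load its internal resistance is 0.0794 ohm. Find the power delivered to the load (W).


Step 1: V_terminal = OCV - I*R = 3.807 - 3.18 * 0.0794 = 3.5545 V
Step 2: P_out = V_terminal * I = 3.5545 * 3.18 = 11.30 W

11.30 W


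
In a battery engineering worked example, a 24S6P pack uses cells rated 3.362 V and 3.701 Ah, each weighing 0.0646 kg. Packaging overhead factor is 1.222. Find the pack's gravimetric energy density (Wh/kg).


Step 1: V_pack = 24 * 3.362 = 80.688 V
Step 2: C_pack = 6 * 3.701 = 22.206 Ah
Step 3: E_pack = V_pack * C_pack = 80.688 * 22.206 = 1791.8 Wh
Step 4: m_pack = 24 * 6 * 0.0646 * 1.222 = 11.368 kg
Step 5: ED = E_pack / m_pack = 1791.8 / 11.368 = 157.6 Wh/kg

157.6 Wh/kg


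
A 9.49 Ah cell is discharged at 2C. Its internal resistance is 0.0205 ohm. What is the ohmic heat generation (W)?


Step 1: I = C_rate * capacity = 2 * 9.49 = 18.98 A
Step 2: Q = I^2 * R = 18.98^2 * 0.0205 = 360.24 * 0.0205 = 7.385 W

7.385 W


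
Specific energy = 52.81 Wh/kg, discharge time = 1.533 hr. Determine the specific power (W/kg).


P_specific = E / t = 52.81 / 1.533 = 34.45 W/kg

34.45 W/kg


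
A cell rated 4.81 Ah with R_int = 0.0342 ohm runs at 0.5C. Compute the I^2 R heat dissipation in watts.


Step 1: I = C_rate * capacity = 0.5 * 4.81 = 2.405 A
Step 2: Q = I^2 * R = 2.405^2 * 0.0342 = 5.784 * 0.0342 = 0.1978 W

0.1978 W


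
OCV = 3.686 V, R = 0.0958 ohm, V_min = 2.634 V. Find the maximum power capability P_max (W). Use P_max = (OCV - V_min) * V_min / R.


dV = OCV - V_min = 1.052 V (so I_max = dV / R)
P_max = dV * V_min / R = 1.052 * 2.634 / 0.0958 = 28.92 W

28.92 W


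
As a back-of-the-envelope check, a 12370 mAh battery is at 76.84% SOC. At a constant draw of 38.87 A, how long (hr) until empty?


Convert: C_total = 12370 mAh = 12.37 Ah
Step 1: remaining = SOC/100 * C_total = 76.84/100 * 12.37 = 9.5051 Ah
Step 2: t = remaining / I = 9.5051 / 38.87 = 0.2445 hr

0.2445 hr


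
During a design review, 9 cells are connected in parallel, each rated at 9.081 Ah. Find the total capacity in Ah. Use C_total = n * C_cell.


C_total = 9 * 9.081 = 81.729 Ah

81.729 Ah


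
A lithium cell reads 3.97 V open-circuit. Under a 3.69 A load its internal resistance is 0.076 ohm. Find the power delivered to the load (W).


Step 1: V_terminal = OCV - I*R = 3.97 - 3.69 * 0.076 = 3.6896 V
Step 2: P_out = V_terminal * I = 3.6896 * 3.69 = 13.61 W

13.61 W


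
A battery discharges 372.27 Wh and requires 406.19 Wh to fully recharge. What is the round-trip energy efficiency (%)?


Round-trip efficiency = 372.27/406.19 * 100% = 91.65%

91.65%


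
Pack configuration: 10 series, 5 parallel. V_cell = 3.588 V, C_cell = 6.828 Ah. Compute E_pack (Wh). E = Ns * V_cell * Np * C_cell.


E = Ns * Vcell * Np * Ccell = 10 * 3.588 * 5 * 6.828 = 1225 Wh

1225 Wh


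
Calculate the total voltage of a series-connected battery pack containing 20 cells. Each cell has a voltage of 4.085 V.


With 20 cells in series at 4.085 V each, V_pack = 81.7 V

81.7 V


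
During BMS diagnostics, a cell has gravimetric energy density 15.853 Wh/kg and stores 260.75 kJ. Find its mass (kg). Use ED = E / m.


Convert: E = 260.75 kJ = 72.431 Wh
m = E / ED = 72.431 / 15.853 = 4.569 kg

4.569 kg


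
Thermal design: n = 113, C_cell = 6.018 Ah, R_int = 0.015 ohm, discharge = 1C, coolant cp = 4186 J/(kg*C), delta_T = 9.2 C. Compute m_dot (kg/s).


Step 1: I = 1 * 6.018 = 6.018 A
Step 2: Q_cell = I^2 * R = 6.018^2 * 0.015 = 0.54324 W
Step 3: Q_total = 113 * 0.54324 = 61.386 W
Step 4: m_dot = Q_total / (cp * dT) = 61.386 / (4186 * 9.2) = 0.001594 kg/s

0.001594 kg/s


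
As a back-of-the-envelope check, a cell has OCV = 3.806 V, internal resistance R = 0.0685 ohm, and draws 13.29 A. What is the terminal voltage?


IR drop = 13.29 * 0.0685 = 0.91037 V
V = 3.806 - 0.91037 = 2.896 V

2.896 V


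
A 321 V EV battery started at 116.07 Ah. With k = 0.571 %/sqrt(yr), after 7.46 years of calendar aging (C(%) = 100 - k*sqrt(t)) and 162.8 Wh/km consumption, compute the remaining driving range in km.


Step 1: capacity retention = 100 - 0.571 * sqrt(7.46) = 100 - 0.571 * 2.7313 = 98.44%
Step 2: C_now = 116.07 * 98.44/100 = 114.26 Ah
Step 3: E_pack = V * C_now = 321 * 114.26 = 36677 Wh
Step 4: range = E_pack / consumption = 36677 / 162.8 = 225.3 km

225.3 km


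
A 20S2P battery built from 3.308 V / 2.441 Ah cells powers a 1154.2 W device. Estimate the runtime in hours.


Step 1: E_pack = Ns * V_cell * Np * C_cell = 20 * 3.308 * 2 * 2.441 = 322.99 Wh
Step 2: t = E_pack / P = 322.99 / 1154.2 = 0.2798 hr

0.2798 hr


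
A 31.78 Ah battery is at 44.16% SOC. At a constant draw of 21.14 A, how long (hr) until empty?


Step 1: remaining = SOC/100 * C_total = 44.16/100 * 31.78 = 14.034 Ah
Step 2: t = remaining / I = 14.034 / 21.14 = 0.6639 hr

0.6639 hr


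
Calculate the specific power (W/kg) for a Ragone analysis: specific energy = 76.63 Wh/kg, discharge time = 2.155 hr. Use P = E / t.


Specific power = 76.63 Wh/kg / 2.155 hr = 35.56 W/kg

35.56 W/kg


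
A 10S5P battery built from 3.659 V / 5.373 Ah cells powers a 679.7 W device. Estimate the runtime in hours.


Step 1: E_pack = Ns * V_cell * Np * C_cell = 10 * 3.659 * 5 * 5.373 = 982.99 Wh
Step 2: t = E_pack / P = 982.99 / 679.7 = 1.446 hr

1.446 hr


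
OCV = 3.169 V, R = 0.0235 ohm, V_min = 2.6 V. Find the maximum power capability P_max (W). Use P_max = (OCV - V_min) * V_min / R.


dV = OCV - V_min = 0.569 V (so I_max = dV / R)
P_max = dV * V_min / R = 0.569 * 2.6 / 0.0235 = 62.95 W

62.95 W


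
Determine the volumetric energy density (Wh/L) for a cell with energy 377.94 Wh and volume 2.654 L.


Volumetric ED = 377.94 Wh / 2.654 L = 142.4 Wh/L

142.4 Wh/L


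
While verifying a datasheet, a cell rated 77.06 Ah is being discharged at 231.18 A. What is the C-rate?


C_rate = I / capacity = 231.18 / 77.06 = 3C

3C


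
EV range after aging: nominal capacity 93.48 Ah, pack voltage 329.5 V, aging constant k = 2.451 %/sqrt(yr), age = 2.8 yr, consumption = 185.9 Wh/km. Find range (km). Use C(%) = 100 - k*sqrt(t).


Step 1: capacity retention = 100 - 2.451 * sqrt(2.8) = 100 - 2.451 * 1.6733 = 95.899%
Step 2: C_now = 93.48 * 95.899/100 = 89.646 Ah
Step 3: E_pack = V * C_now = 329.5 * 89.646 = 29538 Wh
Step 4: range = E_pack / consumption = 29538 / 185.9 = 158.9 km

158.9 km


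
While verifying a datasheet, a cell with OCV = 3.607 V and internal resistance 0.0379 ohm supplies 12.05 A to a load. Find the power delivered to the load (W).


Step 1: V_terminal = OCV - I*R = 3.607 - 12.05 * 0.0379 = 3.1503 V
Step 2: P_out = V_terminal * I = 3.1503 * 12.05 = 37.96 W

37.96 W


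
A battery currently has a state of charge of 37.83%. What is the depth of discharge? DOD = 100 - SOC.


DOD = 100 - SOC = 100 - 37.83 = 62.17%

62.17%


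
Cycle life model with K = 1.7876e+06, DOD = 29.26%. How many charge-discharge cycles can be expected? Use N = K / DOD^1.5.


Step 1: DOD^1.5 = 29.26^1.5 = 158.27
Step 2: N = 1.7876e+06 / 158.27 = 11290 cycles

11290 cycles


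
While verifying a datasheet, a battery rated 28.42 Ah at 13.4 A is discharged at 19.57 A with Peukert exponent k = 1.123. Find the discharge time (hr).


t_rated = C / I_rated = 28.42 / 13.4 = 2.1209 hr
(I_rated/I)^k = (0.68472)^1.123 = 0.65355
t = t_rated * (I_rated/I)^k = 2.1209 * 0.65355 = 1.386 hr

1.386 hr


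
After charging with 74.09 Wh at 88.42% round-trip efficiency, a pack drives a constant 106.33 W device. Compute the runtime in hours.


Step 1: E_discharge = eta/100 * E_charge = 88.42/100 * 74.09 = 65.51 Wh
Step 2: t = E_discharge / P = 65.51 / 106.33 = 0.6161 hr

0.6161 hr


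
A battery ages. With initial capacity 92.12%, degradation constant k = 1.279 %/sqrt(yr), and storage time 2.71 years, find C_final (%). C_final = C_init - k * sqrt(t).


sqrt(t) = sqrt(2.71) = 1.6462
C_final = 92.12 - 1.279 * 1.6462 = 90.01%

90.01%


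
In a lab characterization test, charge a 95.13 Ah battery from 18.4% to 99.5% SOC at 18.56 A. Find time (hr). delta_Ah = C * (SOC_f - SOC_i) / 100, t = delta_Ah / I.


Step 1: dSOC = 99.5% - 18.4% = 81.1%
Step 2: delta_Ah = 95.13 * 81.1 / 100 = 77.15 Ah
Step 3: t = 77.15 / 18.56 = 4.157 hr

4.157 hr


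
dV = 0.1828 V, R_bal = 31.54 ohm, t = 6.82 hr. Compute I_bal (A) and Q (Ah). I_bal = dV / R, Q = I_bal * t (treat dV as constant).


First, Ohm's law: I_bal = 0.1828 V / 31.54 ohm = 0.0057958 A
Then Q = I * t = 0.0057958 A * 6.82 hr = 0.03953 Ah

I=0.0057958 A, Q=0.03953 Ah


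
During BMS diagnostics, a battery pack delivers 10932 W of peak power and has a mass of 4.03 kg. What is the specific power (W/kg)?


SP = P / m = 10932 / 4.03 = 2713 W/kg

2713 W/kg


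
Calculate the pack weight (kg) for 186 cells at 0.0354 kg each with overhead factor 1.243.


Cell mass sum = 186 * 0.0354 = 6.5844 kg
With overhead 1.243: m_pack = 6.5844 * 1.243 = 8.184 kg

8.184 kg


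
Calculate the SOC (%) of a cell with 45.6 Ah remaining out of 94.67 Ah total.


SOC = (remaining / total) * 100 = (45.6 / 94.67) * 100 = 48.17%

48.17%


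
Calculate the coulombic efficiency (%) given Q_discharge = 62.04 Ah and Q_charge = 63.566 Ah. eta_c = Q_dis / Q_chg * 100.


eta_c = Q_dis / Q_chg * 100 = 62.04 / 63.566 * 100 = 97.60%

97.60%


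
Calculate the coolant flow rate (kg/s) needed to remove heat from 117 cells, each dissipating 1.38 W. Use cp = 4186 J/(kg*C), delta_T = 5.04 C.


Step 1: Total heat Q = 117 * 1.38 W = 161.46 W
Step 2: denom = cp * dT = 4186 * 5.04 = 21097
Step 3: m_dot = 161.46 / 21097 = 0.007653 kg/s

0.007653 kg/s


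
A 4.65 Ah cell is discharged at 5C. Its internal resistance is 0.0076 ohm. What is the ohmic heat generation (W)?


Step 1: I = C_rate * capacity = 5 * 4.65 = 23.25 A
Step 2: Q = I^2 * R = 23.25^2 * 0.0076 = 540.56 * 0.0076 = 4.108 W

4.108 W


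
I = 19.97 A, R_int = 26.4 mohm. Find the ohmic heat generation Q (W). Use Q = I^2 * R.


Convert: R = 26.4 mohm = 0.0264 ohm
Q = I^2 * R = 19.97^2 * 0.0264 = 10.53 W

10.53 W


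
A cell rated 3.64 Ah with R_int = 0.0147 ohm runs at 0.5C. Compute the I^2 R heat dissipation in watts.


Step 1: I = C_rate * capacity = 0.5 * 3.64 = 1.82 A
Step 2: Q = I^2 * R = 1.82^2 * 0.0147 = 3.3124 * 0.0147 = 0.04869 W

0.04869 W


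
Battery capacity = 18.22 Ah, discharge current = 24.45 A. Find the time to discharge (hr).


Runtime = 18.22 Ah / 24.45 A = 0.7452 hr

0.7452 hr


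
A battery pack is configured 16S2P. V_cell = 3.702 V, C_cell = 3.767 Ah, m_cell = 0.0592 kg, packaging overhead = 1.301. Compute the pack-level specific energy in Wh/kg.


Step 1: V_pack = 16 * 3.702 = 59.232 V
Step 2: C_pack = 2 * 3.767 = 7.534 Ah
Step 3: E_pack = V_pack * C_pack = 59.232 * 7.534 = 446.25 Wh
Step 4: m_pack = 16 * 2 * 0.0592 * 1.301 = 2.4646 kg
Step 5: ED = E_pack / m_pack = 446.25 / 2.4646 = 181.1 Wh/kg

181.1 Wh/kg


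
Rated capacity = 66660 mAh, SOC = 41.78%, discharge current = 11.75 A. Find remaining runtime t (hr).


Convert: C_total = 66660 mAh = 66.66 Ah
Step 1: remaining = SOC/100 * C_total = 41.78/100 * 66.66 = 27.851 Ah
Step 2: t = remaining / I = 27.851 / 11.75 = 2.370 hr

2.370 hr


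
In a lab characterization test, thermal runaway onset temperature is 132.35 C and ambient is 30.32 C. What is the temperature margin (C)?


margin = T_onset - T_ambient = 132.35 - 30.32 = 102.03 C

102.03 C


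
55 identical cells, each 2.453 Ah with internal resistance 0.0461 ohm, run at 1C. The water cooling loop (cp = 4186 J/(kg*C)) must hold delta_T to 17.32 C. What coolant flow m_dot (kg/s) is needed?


Step 1: I = 1 * 2.453 = 2.453 A
Step 2: Q_cell = I^2 * R = 2.453^2 * 0.0461 = 0.27739 W
Step 3: Q_total = 55 * 0.27739 = 15.256 W
Step 4: m_dot = Q_total / (cp * dT) = 15.256 / (4186 * 17.32) = 2.104e-04 kg/s

2.104e-04 kg/s


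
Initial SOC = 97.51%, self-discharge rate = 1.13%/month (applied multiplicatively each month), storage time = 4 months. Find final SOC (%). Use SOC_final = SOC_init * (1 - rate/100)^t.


decay = (1 - 1.13/100)^4 = 0.95556
SOC_final = 97.51 * 0.95556 = 93.18%

93.18%


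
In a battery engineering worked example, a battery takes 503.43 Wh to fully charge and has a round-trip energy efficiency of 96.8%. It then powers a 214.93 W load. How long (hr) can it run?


Step 1: E_discharge = eta/100 * E_charge = 96.8/100 * 503.43 = 487.32 Wh
Step 2: t = E_discharge / P = 487.32 / 214.93 = 2.267 hr

2.267 hr


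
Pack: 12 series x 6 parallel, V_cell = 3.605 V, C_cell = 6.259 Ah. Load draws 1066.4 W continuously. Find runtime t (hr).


Step 1: E_pack = Ns * V_cell * Np * C_cell = 12 * 3.605 * 6 * 6.259 = 1624.6 Wh
Step 2: t = E_pack / P = 1624.6 / 1066.4 = 1.523 hr

1.523 hr


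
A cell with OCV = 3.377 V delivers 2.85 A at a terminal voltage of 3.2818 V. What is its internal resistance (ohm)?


R = (OCV - V) / I = (3.377 - 3.2818) / 2.85 = 0.03340 ohm

0.03340 ohm


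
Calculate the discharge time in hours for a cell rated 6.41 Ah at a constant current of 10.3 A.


Runtime = 6.41 Ah / 10.3 A = 0.6223 hr

0.6223 hr


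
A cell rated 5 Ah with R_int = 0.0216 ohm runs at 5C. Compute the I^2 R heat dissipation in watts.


Step 1: I = C_rate * capacity = 5 * 5 = 25 A
Step 2: Q = I^2 * R = 25^2 * 0.0216 = 625 * 0.0216 = 13.50 W

13.50 W


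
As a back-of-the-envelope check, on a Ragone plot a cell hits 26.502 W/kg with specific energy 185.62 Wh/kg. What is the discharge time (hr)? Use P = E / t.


t = E / P = 185.62 / 26.502 = 7.004 hr

7.004 hr


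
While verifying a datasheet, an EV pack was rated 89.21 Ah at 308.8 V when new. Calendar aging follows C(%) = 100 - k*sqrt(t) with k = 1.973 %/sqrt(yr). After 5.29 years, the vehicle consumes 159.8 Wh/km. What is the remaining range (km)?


Step 1: capacity retention = 100 - 1.973 * sqrt(5.29) = 100 - 1.973 * 2.3 = 95.462%
Step 2: C_now = 89.21 * 95.462/100 = 85.162 Ah
Step 3: E_pack = V * C_now = 308.8 * 85.162 = 26298 Wh
Step 4: range = E_pack / consumption = 26298 / 159.8 = 164.6 km

164.6 km


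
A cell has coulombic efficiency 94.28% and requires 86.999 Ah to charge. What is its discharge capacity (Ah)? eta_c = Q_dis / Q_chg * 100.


Q_dis = eta/100 * Q_chg = 94.28/100 * 86.999 = 82.02 Ah

82.02 Ah


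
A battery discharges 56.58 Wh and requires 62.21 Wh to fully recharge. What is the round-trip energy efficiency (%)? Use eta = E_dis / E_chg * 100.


eta_e = E_dis / E_chg * 100 = 56.58 / 62.21 * 100 = 90.95%

90.95%


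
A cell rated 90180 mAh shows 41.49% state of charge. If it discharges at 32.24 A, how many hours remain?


Convert: C_total = 90180 mAh = 90.18 Ah
Step 1: remaining = SOC/100 * C_total = 41.49/100 * 90.18 = 37.416 Ah
Step 2: t = remaining / I = 37.416 / 32.24 = 1.161 hr

1.161 hr


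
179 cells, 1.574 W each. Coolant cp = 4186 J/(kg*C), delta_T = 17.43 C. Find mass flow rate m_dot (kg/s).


Q_total = 179 * 1.574 = 281.75 W
m_dot = Q_total / (cp * dT) = 281.75 / (4186 * 17.43) = 0.003862 kg/s

0.003862 kg/s


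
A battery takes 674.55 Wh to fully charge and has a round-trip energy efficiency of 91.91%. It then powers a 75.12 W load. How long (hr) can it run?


Step 1: E_discharge = eta/100 * E_charge = 91.91/100 * 674.55 = 619.98 Wh
Step 2: t = E_discharge / P = 619.98 / 75.12 = 8.253 hr

8.253 hr


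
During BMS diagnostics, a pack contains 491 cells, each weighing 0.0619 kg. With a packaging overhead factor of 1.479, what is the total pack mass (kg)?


Cell mass sum = 491 * 0.0619 = 30.393 kg
With overhead 1.479: m_pack = 30.393 * 1.479 = 44.95 kg

44.95 kg


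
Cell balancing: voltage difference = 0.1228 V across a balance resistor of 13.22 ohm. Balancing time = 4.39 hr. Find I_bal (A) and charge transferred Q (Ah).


I_bal = dV / R = 0.1228 / 13.22 = 0.009289 A
Q = I_bal * t = 0.009289 * 4.39 = 0.04078 Ah

I=0.009289 A, Q=0.04078 Ah


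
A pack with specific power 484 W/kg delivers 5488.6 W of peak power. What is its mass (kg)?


m = P / SP = 5488.6 / 484 = 11.34 kg

11.34 kg


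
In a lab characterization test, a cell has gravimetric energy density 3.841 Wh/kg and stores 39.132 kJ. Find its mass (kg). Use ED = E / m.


Convert: E = 39.132 kJ = 10.87 Wh
m = E / ED = 10.87 / 3.841 = 2.830 kg

2.830 kg


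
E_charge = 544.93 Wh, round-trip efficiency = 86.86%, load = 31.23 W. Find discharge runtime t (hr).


Step 1: E_discharge = eta/100 * E_charge = 86.86/100 * 544.93 = 473.33 Wh
Step 2: t = E_discharge / P = 473.33 / 31.23 = 15.16 hr

15.16 hr


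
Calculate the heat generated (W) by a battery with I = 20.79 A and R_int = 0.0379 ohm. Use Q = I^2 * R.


Q = I^2 * R = 20.79^2 * 0.0379 = 16.38 W

16.38 W


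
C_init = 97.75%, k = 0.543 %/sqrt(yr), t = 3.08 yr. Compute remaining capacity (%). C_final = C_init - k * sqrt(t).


Step 1: sqrt(3.08 yr) = 1.755
Step 2: drop = 0.543 * 1.755 = 0.95297
Step 3: C_final = 97.75 - 0.95297 = 96.80%

96.80%


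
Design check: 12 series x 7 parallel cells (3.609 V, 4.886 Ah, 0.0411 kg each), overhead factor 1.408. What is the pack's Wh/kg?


Step 1: V_pack = 12 * 3.609 = 43.308 V
Step 2: C_pack = 7 * 4.886 = 34.202 Ah
Step 3: E_pack = V_pack * C_pack = 43.308 * 34.202 = 1481.2 Wh
Step 4: m_pack = 12 * 7 * 0.0411 * 1.408 = 4.861 kg
Step 5: ED = E_pack / m_pack = 1481.2 / 4.861 = 304.7 Wh/kg

304.7 Wh/kg


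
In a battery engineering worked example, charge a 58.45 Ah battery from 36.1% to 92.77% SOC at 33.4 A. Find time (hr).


Step 1: dSOC = 92.77% - 36.1% = 56.67%
Step 2: delta_Ah = 58.45 * 56.67 / 100 = 33.124 Ah
Step 3: t = 33.124 / 33.4 = 0.9917 hr

0.9917 hr


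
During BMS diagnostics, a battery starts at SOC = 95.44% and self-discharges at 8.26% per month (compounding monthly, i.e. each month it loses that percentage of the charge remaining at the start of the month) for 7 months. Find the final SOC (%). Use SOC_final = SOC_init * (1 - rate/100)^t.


Monthly retention factor = 1 - 8.26/100 = 0.9174
Over 7 months: factor^7 = 0.5469
SOC_final = 95.44 * 0.5469 = 52.20%

52.20%


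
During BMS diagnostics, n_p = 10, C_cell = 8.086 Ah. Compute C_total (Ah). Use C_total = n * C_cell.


C_total = 10 * 8.086 = 80.86 Ah

80.86 Ah


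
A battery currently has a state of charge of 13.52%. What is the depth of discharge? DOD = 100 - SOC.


DOD = 100 - SOC = 100 - 13.52 = 86.48%

86.48%


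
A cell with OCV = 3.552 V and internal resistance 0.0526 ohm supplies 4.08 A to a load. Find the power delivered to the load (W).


Step 1: V_terminal = OCV - I*R = 3.552 - 4.08 * 0.0526 = 3.3374 V
Step 2: P_out = V_terminal * I = 3.3374 * 4.08 = 13.62 W

13.62 W


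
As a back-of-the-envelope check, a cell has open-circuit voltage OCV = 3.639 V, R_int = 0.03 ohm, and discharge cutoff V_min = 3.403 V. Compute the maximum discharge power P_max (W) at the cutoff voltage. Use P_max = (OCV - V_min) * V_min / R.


P_max = (OCV - V_min) * V_min / R = (3.639 - 3.403) * 3.403 / 0.03 = 0.236 * 3.403 / 0.03 = 26.77 W

26.77 W


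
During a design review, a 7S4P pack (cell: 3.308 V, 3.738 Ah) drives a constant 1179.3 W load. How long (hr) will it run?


Step 1: E_pack = Ns * V_cell * Np * C_cell = 7 * 3.308 * 4 * 3.738 = 346.23 Wh
Step 2: t = E_pack / P = 346.23 / 1179.3 = 0.2936 hr

0.2936 hr


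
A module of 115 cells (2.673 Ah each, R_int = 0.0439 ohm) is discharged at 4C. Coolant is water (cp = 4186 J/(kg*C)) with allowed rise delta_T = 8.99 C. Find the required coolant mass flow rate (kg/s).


Step 1: I = 4 * 2.673 = 10.692 A
Step 2: Q_cell = I^2 * R = 10.692^2 * 0.0439 = 5.0186 W
Step 3: Q_total = 115 * 5.0186 = 577.14 W
Step 4: m_dot = Q_total / (cp * dT) = 577.14 / (4186 * 8.99) = 0.01534 kg/s

0.01534 kg/s


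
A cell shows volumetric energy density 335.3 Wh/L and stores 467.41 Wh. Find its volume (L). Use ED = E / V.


V = E / ED = 467.41 / 335.3 = 1.394 L

1.394 L


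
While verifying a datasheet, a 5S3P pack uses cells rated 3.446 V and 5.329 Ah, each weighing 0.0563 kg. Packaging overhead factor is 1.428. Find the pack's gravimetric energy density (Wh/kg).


Step 1: V_pack = 5 * 3.446 = 17.23 V
Step 2: C_pack = 3 * 5.329 = 15.987 Ah
Step 3: E_pack = V_pack * C_pack = 17.23 * 15.987 = 275.46 Wh
Step 4: m_pack = 5 * 3 * 0.0563 * 1.428 = 1.2059 kg
Step 5: ED = E_pack / m_pack = 275.46 / 1.2059 = 228.4 Wh/kg

228.4 Wh/kg


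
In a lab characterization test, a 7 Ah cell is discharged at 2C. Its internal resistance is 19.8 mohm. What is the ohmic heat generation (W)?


Convert: R = 19.8 mohm = 0.0198 ohm
Step 1: I = C_rate * capacity = 2 * 7 = 14 A
Step 2: Q = I^2 * R = 14^2 * 0.0198 = 196 * 0.0198 = 3.881 W

3.881 W


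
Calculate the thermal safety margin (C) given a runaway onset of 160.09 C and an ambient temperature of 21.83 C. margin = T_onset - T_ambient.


Safety margin = 160.09 C - 21.83 C = 138.26 C

138.26 C


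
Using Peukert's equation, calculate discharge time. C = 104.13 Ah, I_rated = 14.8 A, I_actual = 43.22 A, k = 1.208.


t_rated = C / I_rated = 104.13 / 14.8 = 7.0358 hr
(I_rated/I)^k = (0.34243)^1.208 = 0.27401
t = t_rated * (I_rated/I)^k = 7.0358 * 0.27401 = 1.928 hr

1.928 hr


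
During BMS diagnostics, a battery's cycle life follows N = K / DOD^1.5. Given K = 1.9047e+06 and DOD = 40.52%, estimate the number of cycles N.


DOD^1.5 = 257.93
N = K / DOD^1.5 = 1.9047e+06 / 257.93 = 7385

7385 cycles


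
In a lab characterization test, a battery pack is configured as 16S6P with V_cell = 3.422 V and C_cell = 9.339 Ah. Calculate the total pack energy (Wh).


E = Ns * Vcell * Np * Ccell = 16 * 3.422 * 6 * 9.339 = 3068 Wh

3068 Wh


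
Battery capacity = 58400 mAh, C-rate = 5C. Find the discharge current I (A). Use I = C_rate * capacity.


Convert: capacity = 58400 mAh = 58.4 Ah
I = C_rate * capacity = 5 * 58.4 = 292 A

292 A


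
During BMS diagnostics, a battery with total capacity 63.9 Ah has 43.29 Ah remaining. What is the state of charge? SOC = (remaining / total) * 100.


SOC = (remaining / total) * 100 = (43.29 / 63.9) * 100 = 67.75%

67.75%


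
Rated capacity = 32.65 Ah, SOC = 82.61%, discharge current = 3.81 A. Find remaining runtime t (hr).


Step 1: remaining = SOC/100 * C_total = 82.61/100 * 32.65 = 26.972 Ah
Step 2: t = remaining / I = 26.972 / 3.81 = 7.079 hr

7.079 hr


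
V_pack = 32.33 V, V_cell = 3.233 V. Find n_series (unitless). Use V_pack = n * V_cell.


n = V_pack / V_cell = 32.33 / 3.233 = 10

10


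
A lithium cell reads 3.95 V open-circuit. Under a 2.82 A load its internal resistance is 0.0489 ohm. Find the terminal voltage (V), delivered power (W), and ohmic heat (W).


Step 1: V_terminal = OCV - I*R = 3.95 - 2.82 * 0.0489 = 3.8121 V
Step 2: P_out = V_terminal * I = 3.8121 * 2.82 = 10.75 W
Step 3: Q = I^2 * R = 2.82^2 * 0.0489 = 0.3889 W

V=3.8121 V, P=10.75 W, Q=0.3889 W


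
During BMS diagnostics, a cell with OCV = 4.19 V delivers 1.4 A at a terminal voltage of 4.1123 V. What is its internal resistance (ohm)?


R = (OCV - V) / I = (4.19 - 4.1123) / 1.4 = 0.05550 ohm

0.05550 ohm


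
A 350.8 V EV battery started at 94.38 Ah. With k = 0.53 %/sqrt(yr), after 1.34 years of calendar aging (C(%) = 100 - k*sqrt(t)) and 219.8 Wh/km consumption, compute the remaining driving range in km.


Step 1: capacity retention = 100 - 0.53 * sqrt(1.34) = 100 - 0.53 * 1.1576 = 99.386%
Step 2: C_now = 94.38 * 99.386/100 = 93.801 Ah
Step 3: E_pack = V * C_now = 350.8 * 93.801 = 32905 Wh
Step 4: range = E_pack / consumption = 32905 / 219.8 = 149.7 km

149.7 km


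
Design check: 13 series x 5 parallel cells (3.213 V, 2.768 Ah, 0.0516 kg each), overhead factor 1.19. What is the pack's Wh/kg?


Step 1: V_pack = 13 * 3.213 = 41.769 V
Step 2: C_pack = 5 * 2.768 = 13.84 Ah
Step 3: E_pack = V_pack * C_pack = 41.769 * 13.84 = 578.08 Wh
Step 4: m_pack = 13 * 5 * 0.0516 * 1.19 = 3.9913 kg
Step 5: ED = E_pack / m_pack = 578.08 / 3.9913 = 144.8 Wh/kg

144.8 Wh/kg


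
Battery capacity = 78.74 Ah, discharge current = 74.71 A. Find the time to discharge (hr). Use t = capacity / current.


Runtime = 78.74 Ah / 74.71 A = 1.054 hr

1.054 hr


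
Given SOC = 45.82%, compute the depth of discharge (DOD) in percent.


Complement of SOC: DOD = 100% - 45.82% = 54.18%

54.18%


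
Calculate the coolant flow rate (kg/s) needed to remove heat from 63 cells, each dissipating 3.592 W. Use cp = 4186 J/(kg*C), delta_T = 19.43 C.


Q_total = 63 * 3.592 = 226.3 W
m_dot = Q_total / (cp * dT) = 226.3 / (4186 * 19.43) = 0.002782 kg/s

0.002782 kg/s


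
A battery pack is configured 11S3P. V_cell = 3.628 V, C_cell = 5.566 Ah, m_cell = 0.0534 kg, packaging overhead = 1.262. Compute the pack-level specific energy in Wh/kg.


Step 1: V_pack = 11 * 3.628 = 39.908 V
Step 2: C_pack = 3 * 5.566 = 16.698 Ah
Step 3: E_pack = V_pack * C_pack = 39.908 * 16.698 = 666.38 Wh
Step 4: m_pack = 11 * 3 * 0.0534 * 1.262 = 2.2239 kg
Step 5: ED = E_pack / m_pack = 666.38 / 2.2239 = 299.6 Wh/kg

299.6 Wh/kg


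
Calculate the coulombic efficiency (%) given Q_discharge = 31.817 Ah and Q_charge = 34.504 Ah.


Coulombic efficiency = 31.817/34.504 * 100% = 92.21%

92.21%


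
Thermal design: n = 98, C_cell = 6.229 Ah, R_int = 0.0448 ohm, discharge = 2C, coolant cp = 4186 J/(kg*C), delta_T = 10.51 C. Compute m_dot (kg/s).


Step 1: I = 2 * 6.229 = 12.458 A
Step 2: Q_cell = I^2 * R = 12.458^2 * 0.0448 = 6.953 W
Step 3: Q_total = 98 * 6.953 = 681.39 W
Step 4: m_dot = Q_total / (cp * dT) = 681.39 / (4186 * 10.51) = 0.01549 kg/s

0.01549 kg/s


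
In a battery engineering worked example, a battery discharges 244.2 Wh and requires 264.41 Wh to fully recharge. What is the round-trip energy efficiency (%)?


Round-trip efficiency = 244.2/264.41 * 100% = 92.36%

92.36%


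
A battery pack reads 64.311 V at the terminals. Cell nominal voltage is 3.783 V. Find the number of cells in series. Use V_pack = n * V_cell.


Rearranging: n = V_pack / V_cell = 64.311 / 3.783 = 17 cells

17


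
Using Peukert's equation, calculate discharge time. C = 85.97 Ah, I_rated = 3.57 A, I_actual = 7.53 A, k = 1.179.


Step 1: t_rated = C / I_rated = 85.97 / 3.57 = 24.081 hr
Step 2: ratio = 3.57 / 7.53 = 0.4741
Step 3: ratio^k = 0.4741^1.179 = 0.41481
Step 4: t = t_rated * ratio^k = 24.081 * 0.41481 = 9.989 hr

9.989 hr


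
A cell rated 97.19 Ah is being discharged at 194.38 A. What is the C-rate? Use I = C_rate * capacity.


Rearranging: C_rate = 194.38 / 97.19 = 2C

2C


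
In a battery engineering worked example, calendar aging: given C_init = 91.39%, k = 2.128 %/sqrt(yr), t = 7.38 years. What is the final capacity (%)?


Step 1: sqrt(7.38 yr) = 2.7166
Step 2: drop = 2.128 * 2.7166 = 5.7809
Step 3: C_final = 91.39 - 5.7809 = 85.61%

85.61%


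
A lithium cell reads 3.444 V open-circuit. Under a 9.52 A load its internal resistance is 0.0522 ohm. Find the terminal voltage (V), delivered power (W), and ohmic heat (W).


Step 1: V_terminal = OCV - I*R = 3.444 - 9.52 * 0.0522 = 2.9471 V
Step 2: P_out = V_terminal * I = 2.9471 * 9.52 = 28.06 W
Step 3: Q = I^2 * R = 9.52^2 * 0.0522 = 4.731 W

V=2.9471 V, P=28.06 W, Q=4.731 W


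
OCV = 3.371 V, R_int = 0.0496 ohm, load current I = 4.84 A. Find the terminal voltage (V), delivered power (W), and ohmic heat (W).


Step 1: V_terminal = OCV - I*R = 3.371 - 4.84 * 0.0496 = 3.1309 V
Step 2: P_out = V_terminal * I = 3.1309 * 4.84 = 15.15 W
Step 3: Q = I^2 * R = 4.84^2 * 0.0496 = 1.162 W

V=3.1309 V, P=15.15 W, Q=1.162 W


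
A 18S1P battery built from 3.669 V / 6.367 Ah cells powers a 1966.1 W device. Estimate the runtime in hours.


Step 1: E_pack = Ns * V_cell * Np * C_cell = 18 * 3.669 * 1 * 6.367 = 420.49 Wh
Step 2: t = E_pack / P = 420.49 / 1966.1 = 0.2139 hr

0.2139 hr


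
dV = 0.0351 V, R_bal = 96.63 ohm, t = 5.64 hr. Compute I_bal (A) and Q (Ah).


I_bal = dV / R = 0.0351 / 96.63 = 3.6324e-04 A
Q = I_bal * t = 3.6324e-04 * 5.64 = 0.002049 Ah

I=3.6324e-04 A, Q=0.002049 Ah


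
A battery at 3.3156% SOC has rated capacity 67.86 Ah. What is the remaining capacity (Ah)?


remaining = SOC / 100 * total = 3.3156 / 100 * 67.86 = 2.250 Ah

2.250 Ah


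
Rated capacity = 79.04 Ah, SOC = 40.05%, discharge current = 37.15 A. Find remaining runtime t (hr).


Step 1: remaining = SOC/100 * C_total = 40.05/100 * 79.04 = 31.656 Ah
Step 2: t = remaining / I = 31.656 / 37.15 = 0.8521 hr

0.8521 hr


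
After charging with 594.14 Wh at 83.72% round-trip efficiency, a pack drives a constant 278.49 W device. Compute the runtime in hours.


Step 1: E_discharge = eta/100 * E_charge = 83.72/100 * 594.14 = 497.41 Wh
Step 2: t = E_discharge / P = 497.41 / 278.49 = 1.786 hr

1.786 hr


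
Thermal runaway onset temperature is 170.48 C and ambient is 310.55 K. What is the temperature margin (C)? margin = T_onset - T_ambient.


Convert: T_ambient = 310.55 K = 37.4 C
margin = 170.48 - 37.4 = 133.08 C

133.08 C


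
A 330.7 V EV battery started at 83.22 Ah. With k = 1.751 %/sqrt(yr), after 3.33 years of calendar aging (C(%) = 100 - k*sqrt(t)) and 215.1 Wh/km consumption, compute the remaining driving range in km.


Step 1: capacity retention = 100 - 1.751 * sqrt(3.33) = 100 - 1.751 * 1.8248 = 96.805%
Step 2: C_now = 83.22 * 96.805/100 = 80.561 Ah
Step 3: E_pack = V * C_now = 330.7 * 80.561 = 26642 Wh
Step 4: range = E_pack / consumption = 26642 / 215.1 = 123.9 km

123.9 km


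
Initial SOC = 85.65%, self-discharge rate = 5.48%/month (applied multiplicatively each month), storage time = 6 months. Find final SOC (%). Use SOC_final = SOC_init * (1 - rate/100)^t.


Monthly retention factor = 1 - 5.48/100 = 0.9452
Over 6 months: factor^6 = 0.71309
SOC_final = 85.65 * 0.71309 = 61.08%

61.08%


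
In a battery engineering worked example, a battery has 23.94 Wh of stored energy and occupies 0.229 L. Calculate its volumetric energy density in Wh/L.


Volumetric ED = 23.94 Wh / 0.229 L = 104.5 Wh/L

104.5 Wh/L


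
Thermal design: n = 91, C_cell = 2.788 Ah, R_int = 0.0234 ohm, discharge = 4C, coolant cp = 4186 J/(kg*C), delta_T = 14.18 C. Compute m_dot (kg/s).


Step 1: I = 4 * 2.788 = 11.152 A
Step 2: Q_cell = I^2 * R = 11.152^2 * 0.0234 = 2.9102 W
Step 3: Q_total = 91 * 2.9102 = 264.83 W
Step 4: m_dot = Q_total / (cp * dT) = 264.83 / (4186 * 14.18) = 0.004462 kg/s

0.004462 kg/s


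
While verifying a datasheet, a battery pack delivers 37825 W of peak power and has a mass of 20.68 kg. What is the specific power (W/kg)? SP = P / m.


Specific power = 37825 W / 20.68 kg = 1829 W/kg

1829 W/kg


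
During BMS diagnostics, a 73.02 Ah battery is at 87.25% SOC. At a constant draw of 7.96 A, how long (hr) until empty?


Step 1: remaining = SOC/100 * C_total = 87.25/100 * 73.02 = 63.71 Ah
Step 2: t = remaining / I = 63.71 / 7.96 = 8.004 hr

8.004 hr


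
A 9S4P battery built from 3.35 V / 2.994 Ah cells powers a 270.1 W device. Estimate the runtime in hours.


Step 1: E_pack = Ns * V_cell * Np * C_cell = 9 * 3.35 * 4 * 2.994 = 361.08 Wh
Step 2: t = E_pack / P = 361.08 / 270.1 = 1.337 hr

1.337 hr


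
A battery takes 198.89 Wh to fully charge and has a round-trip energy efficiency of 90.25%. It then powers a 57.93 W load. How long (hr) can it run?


Step 1: E_discharge = eta/100 * E_charge = 90.25/100 * 198.89 = 179.5 Wh
Step 2: t = E_discharge / P = 179.5 / 57.93 = 3.099 hr

3.099 hr


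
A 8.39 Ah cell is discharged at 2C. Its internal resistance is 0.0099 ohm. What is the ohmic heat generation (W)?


Step 1: I = C_rate * capacity = 2 * 8.39 = 16.78 A
Step 2: Q = I^2 * R = 16.78^2 * 0.0099 = 281.57 * 0.0099 = 2.788 W

2.788 W


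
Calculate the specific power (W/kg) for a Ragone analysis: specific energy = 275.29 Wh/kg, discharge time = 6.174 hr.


P_specific = E / t = 275.29 / 6.174 = 44.59 W/kg

44.59 W/kg


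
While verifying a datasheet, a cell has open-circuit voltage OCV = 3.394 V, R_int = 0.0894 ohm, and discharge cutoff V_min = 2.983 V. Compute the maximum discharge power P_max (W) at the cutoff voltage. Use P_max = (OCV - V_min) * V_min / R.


dV = OCV - V_min = 0.411 V (so I_max = dV / R)
P_max = dV * V_min / R = 0.411 * 2.983 / 0.0894 = 13.71 W

13.71 W


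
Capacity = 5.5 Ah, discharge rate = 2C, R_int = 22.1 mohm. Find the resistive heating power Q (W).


Convert: R = 22.1 mohm = 0.0221 ohm
Step 1: I = C_rate * capacity = 2 * 5.5 = 11 A
Step 2: Q = I^2 * R = 11^2 * 0.0221 = 121 * 0.0221 = 2.674 W

2.674 W
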